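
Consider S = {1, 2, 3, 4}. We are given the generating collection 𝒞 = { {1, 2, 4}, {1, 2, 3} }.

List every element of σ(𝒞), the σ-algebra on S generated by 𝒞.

σ(𝒞) (8 sets): { {}, {3}, {4}, {1, 2}, {3, 4}, {1, 2, 3}, {1, 2, 4}, S }

Trace:
Begin from { {}, {1, 2, 3}, {1, 2, 4}, S } (that is, 𝒞 plus ∅ and S).
Pass 1: 2 new —
  {3}  = {1, 2, 4}ᶜ
  {4}  = {1, 2, 3}ᶜ
  (now 6)
Pass 2 (1 new):
  {3, 4}  = {3} ∪ {4}
  (now 7)
Pass 3 (1 new):
  {1, 2}  = {3, 4}ᶜ
  (now 8)
Pass 4: stable.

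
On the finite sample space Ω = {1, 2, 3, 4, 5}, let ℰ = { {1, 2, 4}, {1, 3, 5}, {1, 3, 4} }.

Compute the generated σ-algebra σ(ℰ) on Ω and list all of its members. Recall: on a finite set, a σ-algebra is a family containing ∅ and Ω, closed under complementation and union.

Initial family (5 sets): { {}, {1, 2, 4}, {1, 3, 4}, {1, 3, 5}, Ω }.
Round 1: 5 new —
  {2, 4}  = Ω∖{1, 3, 5}
  {2, 5}  = Ω∖{1, 3, 4}
  {3, 5}  = Ω∖{1, 2, 4}
  {1, 2, 3, 4}  = {1, 3, 4} ∪ {1, 2, 4}
  {1, 3, 4, 5}  = {1, 3, 4} ∪ {1, 3, 5}
  |family| = 10
Round 2. New:
  {2}  = Ω∖{1, 3, 4, 5}
  {5}  = Ω∖{1, 2, 3, 4}
  {2, 3, 5}  = {2, 5} ∪ {3, 5}
  {2, 4, 5}  = {2, 5} ∪ {2, 4}
  {1, 2, 3, 5}  = {2, 5} ∪ {1, 3, 5}
  {1, 2, 4, 5}  = {2, 5} ∪ {1, 2, 4}
  {2, 3, 4, 5}  = {3, 5} ∪ {2, 4}
  |family| = 17
Round 3 (5 new):
  {1}  = Ω∖{2, 3, 4, 5}
  {3}  = Ω∖{1, 2, 4, 5}
  {4}  = Ω∖{1, 2, 3, 5}
  {1, 3}  = Ω∖{2, 4, 5}
  {1, 4}  = Ω∖{2, 3, 5}
  |family| = 22
Round 4: 10 new —
  {1, 2}  = {2} ∪ {1}
  {1, 5}  = {5} ∪ {1}
  {2, 3}  = {2} ∪ {3}
  {3, 4}  = {3} ∪ {4}
  {4, 5}  = {5} ∪ {4}
  {1, 2, 3}  = {2} ∪ {1, 3}
  {1, 2, 5}  = {2, 5} ∪ {1}
  {1, 4, 5}  = {5} ∪ {1, 4}
  {2, 3, 4}  = {3} ∪ {2, 4}
  {3, 4, 5}  = {4} ∪ {3, 5}
  |family| = 32
Round 5: already closed under ᶜ and ∪.

|σ(ℰ)| = 32.  σ(ℰ) = { {}, {1}, {2}, {3}, {4}, {5}, {1, 2}, {1, 3}, {1, 4}, {1, 5}, {2, 3}, {2, 4}, {2, 5}, {3, 4}, {3, 5}, {4, 5}, {1, 2, 3}, {1, 2, 4}, {1, 2, 5}, {1, 3, 4}, {1, 3, 5}, {1, 4, 5}, {2, 3, 4}, {2, 3, 5}, {2, 4, 5}, {3, 4, 5}, {1, 2, 3, 4}, {1, 2, 3, 5}, {1, 2, 4, 5}, {1, 3, 4, 5}, {2, 3, 4, 5}, Ω }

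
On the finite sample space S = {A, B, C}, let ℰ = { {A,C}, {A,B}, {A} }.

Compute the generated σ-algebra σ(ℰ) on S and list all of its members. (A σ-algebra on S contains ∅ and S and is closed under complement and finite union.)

σ(ℰ) (8 sets): { {}, {A}, {B}, {C}, {A,B}, {A,C}, {B,C}, S }

Check:
Take S₀ = ℰ ∪ {∅, S} = { {}, {A}, {A,B}, {A,C}, S }.
Step 1 adds 3:
  {B}  = complement {A,C}
  {C}  = complement {A,B}
  {B,C}  = complement {A}
  (now 8)
Step 2: already closed under ᶜ and ∪.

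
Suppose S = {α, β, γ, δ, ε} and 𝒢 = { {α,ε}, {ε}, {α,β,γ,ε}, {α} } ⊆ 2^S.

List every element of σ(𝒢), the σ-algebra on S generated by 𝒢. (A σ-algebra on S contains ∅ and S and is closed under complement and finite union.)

Start: 𝒢 ∪ {∅, S} = { {}, {α}, {ε}, {α,ε}, {α,β,γ,ε}, S }.
Pass 1: +4 →
  {δ}  = complement {α,β,γ,ε}
  {β,γ,δ}  = complement {α,ε}
  {α,β,γ,δ}  = complement {ε}
  {β,γ,δ,ε}  = complement {α}
  [10 total]
Pass 2. New:
  {α,δ}  = {δ} ∪ {α}
  {δ,ε}  = {ε} ∪ {δ}
  {α,δ,ε}  = {α,ε} ∪ {δ}
  [13 total]
Pass 3. New:
  {β,γ}  = complement {α,δ,ε}
  {α,β,γ}  = complement {δ,ε}
  {β,γ,ε}  = complement {α,δ}
  [16 total]
Pass 4: stable.

Therefore σ(𝒢) = { {}, {α}, {δ}, {ε}, {α,δ}, {α,ε}, {β,γ}, {δ,ε}, {α,β,γ}, {α,δ,ε}, {β,γ,δ}, {β,γ,ε}, {α,β,γ,δ}, {α,β,γ,ε}, {β,γ,δ,ε}, S } (|σ(𝒢)| = 16).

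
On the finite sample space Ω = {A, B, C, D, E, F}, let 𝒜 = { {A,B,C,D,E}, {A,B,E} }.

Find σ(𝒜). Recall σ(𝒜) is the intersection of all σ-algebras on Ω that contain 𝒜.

Start: 𝒜 ∪ {∅, Ω} = { {}, {A,B,E}, {A,B,C,D,E}, Ω }.
Round 1 adds 2:
  {F}  = complement {A,B,C,D,E}
  {C,D,F}  = complement {A,B,E}
Round 2: 1 new —
  {A,B,E,F}  = {A,B,E} ∪ {F}
Round 3: +1 →
  {C,D}  = complement {A,B,E,F}
Round 4 adds nothing — fixpoint reached.

|σ(𝒜)| = 8.  σ(𝒜) = { {}, {F}, {C,D}, {A,B,E}, {C,D,F}, {A,B,E,F}, {A,B,C,D,E}, Ω }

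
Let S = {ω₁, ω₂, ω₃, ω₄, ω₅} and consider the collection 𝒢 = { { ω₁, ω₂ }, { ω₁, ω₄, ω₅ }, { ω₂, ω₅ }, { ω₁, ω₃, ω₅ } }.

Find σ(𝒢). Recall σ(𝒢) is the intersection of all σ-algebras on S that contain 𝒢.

σ(𝒢) = { {}, { ω₁ }, { ω₂ }, { ω₃ }, { ω₄ }, { ω₅ }, { ω₁, ω₂ }, { ω₁, ω₃ }, { ω₁, ω₄ }, { ω₁, ω₅ }, { ω₂, ω₃ }, { ω₂, ω₄ }, { ω₂, ω₅ }, { ω₃, ω₄ }, { ω₃, ω₅ }, { ω₄, ω₅ }, { ω₁, ω₂, ω₃ }, { ω₁, ω₂, ω₄ }, { ω₁, ω₂, ω₅ }, { ω₁, ω₃, ω₄ }, { ω₁, ω₃, ω₅ }, { ω₁, ω₄, ω₅ }, { ω₂, ω₃, ω₄ }, { ω₂, ω₃, ω₅ }, { ω₂, ω₄, ω₅ }, { ω₃, ω₄, ω₅ }, { ω₁, ω₂, ω₃, ω₄ }, { ω₁, ω₂, ω₃, ω₅ }, { ω₁, ω₂, ω₄, ω₅ }, { ω₁, ω₃, ω₄, ω₅ }, { ω₂, ω₃, ω₄, ω₅ }, S }

Derivation:
Start: 𝒢 ∪ {∅, S} = { {}, { ω₁, ω₂ }, { ω₂, ω₅ }, { ω₁, ω₃, ω₅ }, { ω₁, ω₄, ω₅ }, S }.
Pass 1. New:
  { ω₂, ω₃ }  = complement { ω₁, ω₄, ω₅ }
  { ω₂, ω₄ }  = complement { ω₁, ω₃, ω₅ }
  { ω₁, ω₂, ω₅ }  = { ω₂, ω₅ } ∪ { ω₁, ω₂ }
  { ω₁, ω₃, ω₄ }  = complement { ω₂, ω₅ }
  { ω₃, ω₄, ω₅ }  = complement { ω₁, ω₂ }
  { ω₁, ω₂, ω₃, ω₅ }  = { ω₂, ω₅ } ∪ { ω₁, ω₃, ω₅ }
  { ω₁, ω₂, ω₄, ω₅ }  = { ω₁, ω₄, ω₅ } ∪ { ω₂, ω₅ }
  { ω₁, ω₃, ω₄, ω₅ }  = { ω₁, ω₄, ω₅ } ∪ { ω₁, ω₃, ω₅ }
  (now 14)
Pass 2 (11 new):
  { ω₂ }  = complement { ω₁, ω₃, ω₄, ω₅ }
  { ω₃ }  = complement { ω₁, ω₂, ω₄, ω₅ }
  { ω₄ }  = complement { ω₁, ω₂, ω₃, ω₅ }
  { ω₃, ω₄ }  = complement { ω₁, ω₂, ω₅ }
  { ω₁, ω₂, ω₃ }  = { ω₁, ω₂ } ∪ { ω₂, ω₃ }
  { ω₁, ω₂, ω₄ }  = { ω₁, ω₂ } ∪ { ω₂, ω₄ }
  { ω₂, ω₃, ω₄ }  = { ω₂, ω₃ } ∪ { ω₂, ω₄ }
  { ω₂, ω₃, ω₅ }  = { ω₂, ω₅ } ∪ { ω₂, ω₃ }
  { ω₂, ω₄, ω₅ }  = { ω₂, ω₅ } ∪ { ω₂, ω₄ }
  { ω₁, ω₂, ω₃, ω₄ }  = { ω₁, ω₂ } ∪ { ω₁, ω₃, ω₄ }
  { ω₂, ω₃, ω₄, ω₅ }  = { ω₂, ω₅ } ∪ { ω₃, ω₄, ω₅ }
  (now 25)
Pass 3: +7 →
  { ω₁ }  = complement { ω₂, ω₃, ω₄, ω₅ }
  { ω₅ }  = complement { ω₁, ω₂, ω₃, ω₄ }
  { ω₁, ω₃ }  = complement { ω₂, ω₄, ω₅ }
  { ω₁, ω₄ }  = complement { ω₂, ω₃, ω₅ }
  { ω₁, ω₅ }  = complement { ω₂, ω₃, ω₄ }
  { ω₃, ω₅ }  = complement { ω₁, ω₂, ω₄ }
  { ω₄, ω₅ }  = complement { ω₁, ω₂, ω₃ }
  (now 32)
Pass 4: closed — nothing new.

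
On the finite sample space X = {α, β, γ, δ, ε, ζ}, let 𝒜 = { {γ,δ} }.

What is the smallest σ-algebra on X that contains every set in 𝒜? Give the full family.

σ(𝒜) = { ∅, {γ,δ}, {α,β,ε,ζ}, X }

Check:
Seed the family with 𝒜 together with ∅ and X: { ∅, {γ,δ}, X }.
Round 1. New:
  {α,β,ε,ζ}  = X∖{γ,δ}
  (now 4)
Round 2: stable.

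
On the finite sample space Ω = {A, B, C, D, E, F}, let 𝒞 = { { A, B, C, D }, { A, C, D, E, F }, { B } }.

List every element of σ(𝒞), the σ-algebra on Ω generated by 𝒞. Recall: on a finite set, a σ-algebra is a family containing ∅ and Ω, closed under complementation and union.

σ(𝒞) (8 sets): { {  }, { B }, { E, F }, { A, C, D }, { B, E, F }, { A, B, C, D }, { A, C, D, E, F }, Ω }

Check:
Seed the family with 𝒞 together with ∅ and Ω: { {  }, { B }, { A, B, C, D }, { A, C, D, E, F }, Ω }.
Iteration 1: +1 →
  { E, F }  = complement { A, B, C, D }
Iteration 2. New:
  { B, E, F }  = { B } ∪ { E, F }
Iteration 3: 1 new —
  { A, C, D }  = complement { B, E, F }
Iteration 4: closed — nothing new.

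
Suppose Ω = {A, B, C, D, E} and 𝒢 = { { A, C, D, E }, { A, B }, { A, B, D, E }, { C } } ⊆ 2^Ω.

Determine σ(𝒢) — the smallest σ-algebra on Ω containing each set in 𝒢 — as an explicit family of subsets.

Seed the family with 𝒢 together with ∅ and Ω: { ∅, { C }, { A, B }, { A, B, D, E }, { A, C, D, E }, Ω }.
Pass 1 (3 new):
  { B }  = { A, C, D, E }ᶜ
  { A, B, C }  = { C } ∪ { A, B }
  { C, D, E }  = { A, B }ᶜ
  [9 total]
Pass 2: 3 new —
  { B, C }  = { B } ∪ { C }
  { D, E }  = { A, B, C }ᶜ
  { B, C, D, E }  = { C, D, E } ∪ { B }
  [12 total]
Pass 3 adds 3:
  { A }  = { B, C, D, E }ᶜ
  { A, D, E }  = { B, C }ᶜ
  { B, D, E }  = { D, E } ∪ { B }
  [15 total]
Pass 4 adds 1:
  { A, C }  = { B, D, E }ᶜ
  [16 total]
Pass 5: no new sets; the family is a σ-algebra.

|σ(𝒢)| = 16.  σ(𝒢) = { ∅, { A }, { B }, { C }, { A, B }, { A, C }, { B, C }, { D, E }, { A, B, C }, { A, D, E }, { B, D, E }, { C, D, E }, { A, B, D, E }, { A, C, D, E }, { B, C, D, E }, Ω }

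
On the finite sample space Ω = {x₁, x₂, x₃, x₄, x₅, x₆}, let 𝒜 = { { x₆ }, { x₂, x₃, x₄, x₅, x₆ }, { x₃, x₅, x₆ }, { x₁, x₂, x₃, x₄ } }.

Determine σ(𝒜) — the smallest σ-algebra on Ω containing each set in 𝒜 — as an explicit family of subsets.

Seed the family with 𝒜 together with ∅ and Ω: { ∅, { x₆ }, { x₃, x₅, x₆ }, { x₁, x₂, x₃, x₄ }, { x₂, x₃, x₄, x₅, x₆ }, Ω }.
Iteration 1: 5 new —
  { x₁ }  = complement { x₂, x₃, x₄, x₅, x₆ }
  { x₅, x₆ }  = complement { x₁, x₂, x₃, x₄ }
  { x₁, x₂, x₄ }  = complement { x₃, x₅, x₆ }
  { x₁, x₂, x₃, x₄, x₅ }  = complement { x₆ }
  { x₁, x₂, x₃, x₄, x₆ }  = { x₁, x₂, x₃, x₄ } ∪ { x₆ }
  [11 total]
Iteration 2. New:
  { x₅ }  = complement { x₁, x₂, x₃, x₄, x₆ }
  { x₁, x₆ }  = { x₆ } ∪ { x₁ }
  { x₁, x₅, x₆ }  = { x₅, x₆ } ∪ { x₁ }
  { x₁, x₂, x₄, x₆ }  = { x₆ } ∪ { x₁, x₂, x₄ }
  { x₁, x₃, x₅, x₆ }  = { x₃, x₅, x₆ } ∪ { x₁ }
  { x₁, x₂, x₄, x₅, x₆ }  = { x₅, x₆ } ∪ { x₁, x₂, x₄ }
  [17 total]
Iteration 3. New:
  { x₃ }  = complement { x₁, x₂, x₄, x₅, x₆ }
  { x₁, x₅ }  = { x₅ } ∪ { x₁ }
  { x₂, x₄ }  = complement { x₁, x₃, x₅, x₆ }
  { x₃, x₅ }  = complement { x₁, x₂, x₄, x₆ }
  { x₂, x₃, x₄ }  = complement { x₁, x₅, x₆ }
  { x₁, x₂, x₄, x₅ }  = { x₁, x₂, x₄ } ∪ { x₅ }
  { x₂, x₃, x₄, x₅ }  = complement { x₁, x₆ }
  [24 total]
Iteration 4 adds 8:
  { x₁, x₃ }  = { x₃ } ∪ { x₁ }
  { x₃, x₆ }  = complement { x₁, x₂, x₄, x₅ }
  { x₁, x₃, x₅ }  = { x₃ } ∪ { x₁, x₅ }
  { x₁, x₃, x₆ }  = { x₁, x₆ } ∪ { x₃ }
  { x₂, x₄, x₅ }  = { x₅ } ∪ { x₂, x₄ }
  { x₂, x₄, x₆ }  = { x₆ } ∪ { x₂, x₄ }
  { x₂, x₃, x₄, x₆ }  = complement { x₁, x₅ }
  { x₂, x₄, x₅, x₆ }  = { x₅, x₆ } ∪ { x₂, x₄ }
  [32 total]
Iteration 5: closed — nothing new.

|σ(𝒜)| = 32.  σ(𝒜) = { ∅, { x₁ }, { x₃ }, { x₅ }, { x₆ }, { x₁, x₃ }, { x₁, x₅ }, { x₁, x₆ }, { x₂, x₄ }, { x₃, x₅ }, { x₃, x₆ }, { x₅, x₆ }, { x₁, x₂, x₄ }, { x₁, x₃, x₅ }, { x₁, x₃, x₆ }, { x₁, x₅, x₆ }, { x₂, x₃, x₄ }, { x₂, x₄, x₅ }, { x₂, x₄, x₆ }, { x₃, x₅, x₆ }, { x₁, x₂, x₃, x₄ }, { x₁, x₂, x₄, x₅ }, { x₁, x₂, x₄, x₆ }, { x₁, x₃, x₅, x₆ }, { x₂, x₃, x₄, x₅ }, { x₂, x₃, x₄, x₆ }, { x₂, x₄, x₅, x₆ }, { x₁, x₂, x₃, x₄, x₅ }, { x₁, x₂, x₃, x₄, x₆ }, { x₁, x₂, x₄, x₅, x₆ }, { x₂, x₃, x₄, x₅, x₆ }, Ω }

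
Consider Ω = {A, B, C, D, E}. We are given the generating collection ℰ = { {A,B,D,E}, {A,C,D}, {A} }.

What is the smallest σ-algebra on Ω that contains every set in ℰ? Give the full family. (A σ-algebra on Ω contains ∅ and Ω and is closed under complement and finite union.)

Begin from { {}, {A}, {A,C,D}, {A,B,D,E}, Ω } (that is, ℰ plus ∅ and Ω).
Step 1 (3 new):
  {C}  = complement {A,B,D,E}
  {B,E}  = complement {A,C,D}
  {B,C,D,E}  = complement {A}
  (now 8)
Step 2: +3 →
  {A,C}  = {C} ∪ {A}
  {A,B,E}  = {B,E} ∪ {A}
  {B,C,E}  = {C} ∪ {B,E}
  (now 11)
Step 3: +4 →
  {A,D}  = complement {B,C,E}
  {C,D}  = complement {A,B,E}
  {B,D,E}  = complement {A,C}
  {A,B,C,E}  = {C} ∪ {A,B,E}
  (now 15)
Step 4: +1 →
  {D}  = complement {A,B,C,E}
  (now 16)
Step 5: no new sets; the family is a σ-algebra.

Therefore σ(ℰ) = { {}, {A}, {C}, {D}, {A,C}, {A,D}, {B,E}, {C,D}, {A,B,E}, {A,C,D}, {B,C,E}, {B,D,E}, {A,B,C,E}, {A,B,D,E}, {B,C,D,E}, Ω } (|σ(ℰ)| = 16).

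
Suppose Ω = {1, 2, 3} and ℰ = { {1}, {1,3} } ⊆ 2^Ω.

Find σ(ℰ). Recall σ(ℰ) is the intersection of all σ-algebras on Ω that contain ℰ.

|σ(ℰ)| = 8.  σ(ℰ) = { {}, {1}, {2}, {3}, {1,2}, {1,3}, {2,3}, Ω }

Trace:
Take S₀ = ℰ ∪ {∅, Ω} = { {}, {1}, {1,3}, Ω }.
Round 1. New:
  {2}  = complement {1,3}
  {2,3}  = complement {1}
  [6 total]
Round 2: +1 →
  {1,2}  = {2} ∪ {1}
  [7 total]
Round 3: +1 →
  {3}  = complement {1,2}
  [8 total]
Round 4: no new sets; the family is a σ-algebra.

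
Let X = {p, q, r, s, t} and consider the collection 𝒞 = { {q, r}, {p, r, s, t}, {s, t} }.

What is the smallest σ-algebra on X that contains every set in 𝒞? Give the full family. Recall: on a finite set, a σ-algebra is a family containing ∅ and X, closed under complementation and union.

σ(𝒞) (16 sets): { ∅, {p}, {q}, {r}, {p, q}, {p, r}, {q, r}, {s, t}, {p, q, r}, {p, s, t}, {q, s, t}, {r, s, t}, {p, q, s, t}, {p, r, s, t}, {q, r, s, t}, X }

Check:
Initial family (5 sets): { ∅, {q, r}, {s, t}, {p, r, s, t}, X }.
Round 1 (4 new):
  {q}  = X∖{p, r, s, t}
  {p, q, r}  = X∖{s, t}
  {p, s, t}  = X∖{q, r}
  {q, r, s, t}  = {s, t} ∪ {q, r}
  (now 9)
Round 2 (3 new):
  {p}  = X∖{q, r, s, t}
  {q, s, t}  = {q} ∪ {s, t}
  {p, q, s, t}  = {p, s, t} ∪ {q}
  (now 12)
Round 3: 3 new —
  {r}  = X∖{p, q, s, t}
  {p, q}  = {q} ∪ {p}
  {p, r}  = X∖{q, s, t}
  (now 15)
Round 4 (1 new):
  {r, s, t}  = X∖{p, q}
  (now 16)
Round 5 adds nothing — fixpoint reached.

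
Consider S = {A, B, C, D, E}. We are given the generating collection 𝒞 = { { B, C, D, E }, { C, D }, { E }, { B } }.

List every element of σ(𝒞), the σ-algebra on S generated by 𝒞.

Answer: σ(𝒞) = { ∅, { A }, { B }, { E }, { A, B }, { A, E }, { B, E }, { C, D }, { A, B, E }, { A, C, D }, { B, C, D }, { C, D, E }, { A, B, C, D }, { A, C, D, E }, { B, C, D, E }, S }

Check:
Seed the family with 𝒞 together with ∅ and S: { ∅, { B }, { E }, { C, D }, { B, C, D, E }, S }.
Iteration 1 (7 new):
  { A }  = ᶜ of { B, C, D, E }
  { B, E }  = { B } ∪ { E }
  { A, B, E }  = ᶜ of { C, D }
  { B, C, D }  = { C, D } ∪ { B }
  { C, D, E }  = { C, D } ∪ { E }
  { A, B, C, D }  = ᶜ of { E }
  { A, C, D, E }  = ᶜ of { B }
Iteration 2 adds 3:
  { A, B }  = ᶜ of { C, D, E }
  { A, E }  = ᶜ of { B, C, D }
  { A, C, D }  = ᶜ of { B, E }
Iteration 3: no new sets; the family is a σ-algebra.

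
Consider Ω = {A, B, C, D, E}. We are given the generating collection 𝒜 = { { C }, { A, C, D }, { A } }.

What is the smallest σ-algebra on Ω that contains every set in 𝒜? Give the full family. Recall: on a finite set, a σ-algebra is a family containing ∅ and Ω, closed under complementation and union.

Seed the family with 𝒜 together with ∅ and Ω: { ∅, { A }, { C }, { A, C, D }, Ω }.
Iteration 1: +4 →
  { A, C }  = { C } ∪ { A }
  { B, E }  = Ω∖{ A, C, D }
  { A, B, D, E }  = Ω∖{ C }
  { B, C, D, E }  = Ω∖{ A }
  (now 9)
Iteration 2: 4 new —
  { A, B, E }  = { B, E } ∪ { A }
  { B, C, E }  = { B, E } ∪ { C }
  { B, D, E }  = Ω∖{ A, C }
  { A, B, C, E }  = { B, E } ∪ { A, C }
  (now 13)
Iteration 3 (3 new):
  { D }  = Ω∖{ A, B, C, E }
  { A, D }  = Ω∖{ B, C, E }
  { C, D }  = Ω∖{ A, B, E }
  (now 16)
Iteration 4: no new sets; the family is a σ-algebra.

|σ(𝒜)| = 16.  σ(𝒜) = { ∅, { A }, { C }, { D }, { A, C }, { A, D }, { B, E }, { C, D }, { A, B, E }, { A, C, D }, { B, C, E }, { B, D, E }, { A, B, C, E }, { A, B, D, E }, { B, C, D, E }, Ω }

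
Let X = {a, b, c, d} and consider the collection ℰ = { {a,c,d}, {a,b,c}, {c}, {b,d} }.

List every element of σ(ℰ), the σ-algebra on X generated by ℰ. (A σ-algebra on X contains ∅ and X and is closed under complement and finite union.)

σ(ℰ) (16 sets): { {}, {a}, {b}, {c}, {d}, {a,b}, {a,c}, {a,d}, {b,c}, {b,d}, {c,d}, {a,b,c}, {a,b,d}, {a,c,d}, {b,c,d}, X }

Trace:
Take S₀ = ℰ ∪ {∅, X} = { {}, {c}, {b,d}, {a,b,c}, {a,c,d}, X }.
Pass 1 adds 5:
  {b}  = {a,c,d}ᶜ
  {d}  = {a,b,c}ᶜ
  {a,c}  = {b,d}ᶜ
  {a,b,d}  = {c}ᶜ
  {b,c,d}  = {c} ∪ {b,d}
  [11 total]
Pass 2 (3 new):
  {a}  = {b,c,d}ᶜ
  {b,c}  = {b} ∪ {c}
  {c,d}  = {c} ∪ {d}
  [14 total]
Pass 3 adds 2:
  {a,b}  = {c,d}ᶜ
  {a,d}  = {b,c}ᶜ
  [16 total]
Pass 4: no new sets; the family is a σ-algebra.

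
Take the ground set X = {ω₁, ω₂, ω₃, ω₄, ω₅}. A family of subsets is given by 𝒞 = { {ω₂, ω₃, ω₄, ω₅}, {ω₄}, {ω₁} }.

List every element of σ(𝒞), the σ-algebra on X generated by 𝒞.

Initial family (5 sets): { {}, {ω₁}, {ω₄}, {ω₂, ω₃, ω₄, ω₅}, X }.
Iteration 1: 2 new —
  {ω₁, ω₄}  = {ω₄} ∪ {ω₁}
  {ω₁, ω₂, ω₃, ω₅}  = X∖{ω₄}
  [7 total]
Iteration 2: 1 new —
  {ω₂, ω₃, ω₅}  = X∖{ω₁, ω₄}
  [8 total]
Iteration 3: stable.

σ(𝒞) = { {}, {ω₁}, {ω₄}, {ω₁, ω₄}, {ω₂, ω₃, ω₅}, {ω₁, ω₂, ω₃, ω₅}, {ω₂, ω₃, ω₄, ω₅}, X }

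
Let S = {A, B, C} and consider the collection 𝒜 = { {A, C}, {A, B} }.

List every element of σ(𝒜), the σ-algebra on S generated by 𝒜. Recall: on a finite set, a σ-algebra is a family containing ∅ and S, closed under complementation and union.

Seed the family with 𝒜 together with ∅ and S: { ∅, {A, B}, {A, C}, S }.
Step 1. New:
  {B}  = complement {A, C}
  {C}  = complement {A, B}
  [6 total]
Step 2. New:
  {B, C}  = {C} ∪ {B}
  [7 total]
Step 3: 1 new —
  {A}  = complement {B, C}
  [8 total]
Step 4: closed — nothing new.

σ(𝒜) = { ∅, {A}, {B}, {C}, {A, B}, {A, C}, {B, C}, S }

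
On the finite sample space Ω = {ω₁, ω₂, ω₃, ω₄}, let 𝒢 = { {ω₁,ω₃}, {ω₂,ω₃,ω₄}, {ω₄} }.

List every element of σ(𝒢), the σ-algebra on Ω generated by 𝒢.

Answer: σ(𝒢) = { ∅, {ω₁}, {ω₂}, {ω₃}, {ω₄}, {ω₁,ω₂}, {ω₁,ω₃}, {ω₁,ω₄}, {ω₂,ω₃}, {ω₂,ω₄}, {ω₃,ω₄}, {ω₁,ω₂,ω₃}, {ω₁,ω₂,ω₄}, {ω₁,ω₃,ω₄}, {ω₂,ω₃,ω₄}, Ω }

Check:
Initial family (5 sets): { ∅, {ω₄}, {ω₁,ω₃}, {ω₂,ω₃,ω₄}, Ω }.
Pass 1: 4 new —
  {ω₁}  = complement {ω₂,ω₃,ω₄}
  {ω₂,ω₄}  = complement {ω₁,ω₃}
  {ω₁,ω₂,ω₃}  = complement {ω₄}
  {ω₁,ω₃,ω₄}  = {ω₁,ω₃} ∪ {ω₄}
  [9 total]
Pass 2: +3 →
  {ω₂}  = complement {ω₁,ω₃,ω₄}
  {ω₁,ω₄}  = {ω₄} ∪ {ω₁}
  {ω₁,ω₂,ω₄}  = {ω₂,ω₄} ∪ {ω₁}
  [12 total]
Pass 3: 3 new —
  {ω₃}  = complement {ω₁,ω₂,ω₄}
  {ω₁,ω₂}  = {ω₂} ∪ {ω₁}
  {ω₂,ω₃}  = complement {ω₁,ω₄}
  [15 total]
Pass 4: 1 new —
  {ω₃,ω₄}  = complement {ω₁,ω₂}
  [16 total]
Pass 5 adds nothing — fixpoint reached.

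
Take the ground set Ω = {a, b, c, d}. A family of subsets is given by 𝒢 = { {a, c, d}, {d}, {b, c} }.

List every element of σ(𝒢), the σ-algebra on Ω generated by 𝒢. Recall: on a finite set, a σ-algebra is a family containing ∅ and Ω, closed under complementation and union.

|σ(𝒢)| = 16.  σ(𝒢) = { {}, {a}, {b}, {c}, {d}, {a, b}, {a, c}, {a, d}, {b, c}, {b, d}, {c, d}, {a, b, c}, {a, b, d}, {a, c, d}, {b, c, d}, Ω }

Check:
Take S₀ = 𝒢 ∪ {∅, Ω} = { {}, {d}, {b, c}, {a, c, d}, Ω }.
Round 1 (4 new):
  {b}  = {a, c, d}ᶜ
  {a, d}  = {b, c}ᶜ
  {a, b, c}  = {d}ᶜ
  {b, c, d}  = {b, c} ∪ {d}
Round 2. New:
  {a}  = {b, c, d}ᶜ
  {b, d}  = {b} ∪ {d}
  {a, b, d}  = {b} ∪ {a, d}
Round 3 adds 3:
  {c}  = {a, b, d}ᶜ
  {a, b}  = {b} ∪ {a}
  {a, c}  = {b, d}ᶜ
Round 4 adds 1:
  {c, d}  = {a, b}ᶜ
Round 5: already closed under ᶜ and ∪.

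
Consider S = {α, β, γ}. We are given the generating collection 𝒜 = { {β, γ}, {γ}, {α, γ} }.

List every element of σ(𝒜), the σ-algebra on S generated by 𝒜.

Take S₀ = 𝒜 ∪ {∅, S} = { ∅, {γ}, {α, γ}, {β, γ}, S }.
Pass 1. New:
  {α}  = S∖{β, γ}
  {β}  = S∖{α, γ}
  {α, β}  = S∖{γ}
  — 8 sets.
After Pass 2 the family is unchanged; done.

|σ(𝒜)| = 8.  σ(𝒜) = { ∅, {α}, {β}, {γ}, {α, β}, {α, γ}, {β, γ}, S }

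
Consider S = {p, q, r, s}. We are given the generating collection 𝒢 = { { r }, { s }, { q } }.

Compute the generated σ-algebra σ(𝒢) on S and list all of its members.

Initial family (5 sets): { ∅, { q }, { r }, { s }, S }.
Pass 1. New:
  { q, r }  = { r } ∪ { q }
  { q, s }  = { s } ∪ { q }
  { r, s }  = { r } ∪ { s }
  { p, q, r }  = S∖{ s }
  { p, q, s }  = S∖{ r }
  { p, r, s }  = S∖{ q }
Pass 2: +4 →
  { p, q }  = S∖{ r, s }
  { p, r }  = S∖{ q, s }
  { p, s }  = S∖{ q, r }
  { q, r, s }  = { r, s } ∪ { q }
Pass 3 adds 1:
  { p }  = S∖{ q, r, s }
Pass 4 adds nothing — fixpoint reached.

Therefore σ(𝒢) = { ∅, { p }, { q }, { r }, { s }, { p, q }, { p, r }, { p, s }, { q, r }, { q, s }, { r, s }, { p, q, r }, { p, q, s }, { p, r, s }, { q, r, s }, S } (|σ(𝒢)| = 16).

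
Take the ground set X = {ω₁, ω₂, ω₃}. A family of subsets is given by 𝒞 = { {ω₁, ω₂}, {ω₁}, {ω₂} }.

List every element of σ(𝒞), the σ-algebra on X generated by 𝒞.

σ(𝒞) (8 sets): { {}, {ω₁}, {ω₂}, {ω₃}, {ω₁, ω₂}, {ω₁, ω₃}, {ω₂, ω₃}, X }

Check:
Seed the family with 𝒞 together with ∅ and X: { {}, {ω₁}, {ω₂}, {ω₁, ω₂}, X }.
Pass 1 adds 3:
  {ω₃}  = {ω₁, ω₂}ᶜ
  {ω₁, ω₃}  = {ω₂}ᶜ
  {ω₂, ω₃}  = {ω₁}ᶜ
  |family| = 8
Pass 2 adds nothing — fixpoint reached.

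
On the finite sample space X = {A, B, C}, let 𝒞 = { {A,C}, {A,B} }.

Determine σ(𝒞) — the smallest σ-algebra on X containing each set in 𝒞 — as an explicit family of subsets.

Answer: σ(𝒞) = { {}, {A}, {B}, {C}, {A,B}, {A,C}, {B,C}, X }

Check:
Start: 𝒞 ∪ {∅, X} = { {}, {A,B}, {A,C}, X }.
Pass 1 (2 new):
  {B}  = X∖{A,C}
  {C}  = X∖{A,B}
  |family| = 6
Pass 2: 1 new —
  {B,C}  = {C} ∪ {B}
  |family| = 7
Pass 3 adds 1:
  {A}  = X∖{B,C}
  |family| = 8
After Pass 4 the family is unchanged; done.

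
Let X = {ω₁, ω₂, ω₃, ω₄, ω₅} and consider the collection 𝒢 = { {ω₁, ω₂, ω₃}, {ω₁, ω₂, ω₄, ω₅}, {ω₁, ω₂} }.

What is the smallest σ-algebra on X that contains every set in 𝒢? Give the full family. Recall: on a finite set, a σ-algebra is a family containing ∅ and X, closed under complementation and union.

|σ(𝒢)| = 8.  σ(𝒢) = { ∅, {ω₃}, {ω₁, ω₂}, {ω₄, ω₅}, {ω₁, ω₂, ω₃}, {ω₃, ω₄, ω₅}, {ω₁, ω₂, ω₄, ω₅}, X }

Derivation:
Initial family (5 sets): { ∅, {ω₁, ω₂}, {ω₁, ω₂, ω₃}, {ω₁, ω₂, ω₄, ω₅}, X }.
Step 1: +3 →
  {ω₃}  = X∖{ω₁, ω₂, ω₄, ω₅}
  {ω₄, ω₅}  = X∖{ω₁, ω₂, ω₃}
  {ω₃, ω₄, ω₅}  = X∖{ω₁, ω₂}
  — 8 sets.
Step 2: stable.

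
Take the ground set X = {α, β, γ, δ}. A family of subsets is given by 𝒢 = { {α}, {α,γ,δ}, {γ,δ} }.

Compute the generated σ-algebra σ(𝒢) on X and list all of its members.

Initial family (5 sets): { {}, {α}, {γ,δ}, {α,γ,δ}, X }.
Round 1. New:
  {β}  = {α,γ,δ}ᶜ
  {α,β}  = {γ,δ}ᶜ
  {β,γ,δ}  = {α}ᶜ
After Round 2 the family is unchanged; done.

|σ(𝒢)| = 8.  σ(𝒢) = { {}, {α}, {β}, {α,β}, {γ,δ}, {α,γ,δ}, {β,γ,δ}, X }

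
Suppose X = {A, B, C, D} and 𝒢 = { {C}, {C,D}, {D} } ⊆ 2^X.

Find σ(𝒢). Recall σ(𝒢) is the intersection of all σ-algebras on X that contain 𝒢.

Answer: σ(𝒢) = { ∅, {C}, {D}, {A,B}, {C,D}, {A,B,C}, {A,B,D}, X }

Derivation:
Begin from { ∅, {C}, {D}, {C,D}, X } (that is, 𝒢 plus ∅ and X).
Step 1: 3 new —
  {A,B}  = {C,D}ᶜ
  {A,B,C}  = {D}ᶜ
  {A,B,D}  = {C}ᶜ
  [8 total]
Step 2: stable.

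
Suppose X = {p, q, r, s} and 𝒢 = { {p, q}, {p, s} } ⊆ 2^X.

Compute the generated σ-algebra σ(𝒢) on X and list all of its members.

Start: 𝒢 ∪ {∅, X} = { {}, {p, q}, {p, s}, X }.
Step 1 (3 new):
  {q, r}  = ᶜ of {p, s}
  {r, s}  = ᶜ of {p, q}
  {p, q, s}  = {p, q} ∪ {p, s}
  |family| = 7
Step 2: 4 new —
  {r}  = ᶜ of {p, q, s}
  {p, q, r}  = {q, r} ∪ {p, q}
  {p, r, s}  = {r, s} ∪ {p, s}
  {q, r, s}  = {r, s} ∪ {q, r}
  |family| = 11
Step 3: 3 new —
  {p}  = ᶜ of {q, r, s}
  {q}  = ᶜ of {p, r, s}
  {s}  = ᶜ of {p, q, r}
  |family| = 14
Step 4: 2 new —
  {p, r}  = {r} ∪ {p}
  {q, s}  = {s} ∪ {q}
  |family| = 16
Step 5: already closed under ᶜ and ∪.

σ(𝒢) = { {}, {p}, {q}, {r}, {s}, {p, q}, {p, r}, {p, s}, {q, r}, {q, s}, {r, s}, {p, q, r}, {p, q, s}, {p, r, s}, {q, r, s}, X }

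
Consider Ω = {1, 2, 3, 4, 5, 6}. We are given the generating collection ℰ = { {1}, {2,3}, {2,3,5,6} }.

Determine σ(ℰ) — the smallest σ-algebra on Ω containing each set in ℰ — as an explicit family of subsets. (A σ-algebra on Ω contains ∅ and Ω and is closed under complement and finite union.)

Seed the family with ℰ together with ∅ and Ω: { ∅, {1}, {2,3}, {2,3,5,6}, Ω }.
Round 1. New:
  {1,4}  = Ω∖{2,3,5,6}
  {1,2,3}  = {2,3} ∪ {1}
  {1,4,5,6}  = Ω∖{2,3}
  {1,2,3,5,6}  = {2,3,5,6} ∪ {1}
  {2,3,4,5,6}  = Ω∖{1}
Round 2 (3 new):
  {4}  = Ω∖{1,2,3,5,6}
  {4,5,6}  = Ω∖{1,2,3}
  {1,2,3,4}  = {1,2,3} ∪ {1,4}
Round 3 (2 new):
  {5,6}  = Ω∖{1,2,3,4}
  {2,3,4}  = {2,3} ∪ {4}
Round 4 (1 new):
  {1,5,6}  = Ω∖{2,3,4}
Round 5: no new sets; the family is a σ-algebra.

|σ(ℰ)| = 16.  σ(ℰ) = { ∅, {1}, {4}, {1,4}, {2,3}, {5,6}, {1,2,3}, {1,5,6}, {2,3,4}, {4,5,6}, {1,2,3,4}, {1,4,5,6}, {2,3,5,6}, {1,2,3,5,6}, {2,3,4,5,6}, Ω }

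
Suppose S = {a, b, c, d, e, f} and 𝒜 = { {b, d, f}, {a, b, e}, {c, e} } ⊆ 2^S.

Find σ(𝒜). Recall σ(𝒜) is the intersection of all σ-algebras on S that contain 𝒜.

σ(𝒜) (32 sets): { {}, {a}, {b}, {c}, {e}, {a, b}, {a, c}, {a, e}, {b, c}, {b, e}, {c, e}, {d, f}, {a, b, c}, {a, b, e}, {a, c, e}, {a, d, f}, {b, c, e}, {b, d, f}, {c, d, f}, {d, e, f}, {a, b, c, e}, {a, b, d, f}, {a, c, d, f}, {a, d, e, f}, {b, c, d, f}, {b, d, e, f}, {c, d, e, f}, {a, b, c, d, f}, {a, b, d, e, f}, {a, c, d, e, f}, {b, c, d, e, f}, S }

Check:
Begin from { {}, {c, e}, {a, b, e}, {b, d, f}, S } (that is, 𝒜 plus ∅ and S).
Pass 1 adds 6:
  {a, c, e}  = complement {b, d, f}
  {c, d, f}  = complement {a, b, e}
  {a, b, c, e}  = {a, b, e} ∪ {c, e}
  {a, b, d, f}  = complement {c, e}
  {a, b, d, e, f}  = {b, d, f} ∪ {a, b, e}
  {b, c, d, e, f}  = {b, d, f} ∪ {c, e}
  |family| = 11
Pass 2 (7 new):
  {a}  = complement {b, c, d, e, f}
  {c}  = complement {a, b, d, e, f}
  {d, f}  = complement {a, b, c, e}
  {b, c, d, f}  = {b, d, f} ∪ {c, d, f}
  {c, d, e, f}  = {c, e} ∪ {c, d, f}
  {a, b, c, d, f}  = {a, b, d, f} ∪ {c, d, f}
  {a, c, d, e, f}  = {a, c, e} ∪ {c, d, f}
  |family| = 18
Pass 3 (7 new):
  {b}  = complement {a, c, d, e, f}
  {e}  = complement {a, b, c, d, f}
  {a, b}  = complement {c, d, e, f}
  {a, c}  = {c} ∪ {a}
  {a, e}  = complement {b, c, d, f}
  {a, d, f}  = {d, f} ∪ {a}
  {a, c, d, f}  = {c, d, f} ∪ {a}
  |family| = 25
Pass 4: +7 →
  {b, c}  = {b} ∪ {c}
  {b, e}  = complement {a, c, d, f}
  {a, b, c}  = {a, b} ∪ {c}
  {b, c, e}  = complement {a, d, f}
  {d, e, f}  = {e} ∪ {d, f}
  {a, d, e, f}  = {a, d, f} ∪ {e}
  {b, d, e, f}  = complement {a, c}
  |family| = 32
Pass 5: no new sets; the family is a σ-algebra.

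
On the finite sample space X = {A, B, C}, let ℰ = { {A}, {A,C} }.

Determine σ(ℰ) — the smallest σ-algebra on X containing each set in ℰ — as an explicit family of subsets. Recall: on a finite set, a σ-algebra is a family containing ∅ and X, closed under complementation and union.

Begin from { {}, {A}, {A,C}, X } (that is, ℰ plus ∅ and X).
Round 1 adds 2:
  {B}  = X∖{A,C}
  {B,C}  = X∖{A}
Round 2. New:
  {A,B}  = {B} ∪ {A}
Round 3 adds 1:
  {C}  = X∖{A,B}
Round 4: no new sets; the family is a σ-algebra.

Hence σ(ℰ) has 8 members: { {}, {A}, {B}, {C}, {A,B}, {A,C}, {B,C}, X }.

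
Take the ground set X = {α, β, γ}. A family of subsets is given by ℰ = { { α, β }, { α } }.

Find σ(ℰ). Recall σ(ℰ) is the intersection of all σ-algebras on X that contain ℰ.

|σ(ℰ)| = 8.  σ(ℰ) = { {  }, { α }, { β }, { γ }, { α, β }, { α, γ }, { β, γ }, X }

Trace:
Begin from { {  }, { α }, { α, β }, X } (that is, ℰ plus ∅ and X).
Iteration 1 adds 2:
  { γ }  = ᶜ of { α, β }
  { β, γ }  = ᶜ of { α }
  |family| = 6
Iteration 2: 1 new —
  { α, γ }  = { γ } ∪ { α }
  |family| = 7
Iteration 3: +1 →
  { β }  = ᶜ of { α, γ }
  |family| = 8
Iteration 4: closed — nothing new.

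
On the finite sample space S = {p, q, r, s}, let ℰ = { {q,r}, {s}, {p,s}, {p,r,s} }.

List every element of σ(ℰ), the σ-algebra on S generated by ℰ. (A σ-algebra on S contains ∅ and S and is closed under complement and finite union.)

σ(ℰ) = { ∅, {p}, {q}, {r}, {s}, {p,q}, {p,r}, {p,s}, {q,r}, {q,s}, {r,s}, {p,q,r}, {p,q,s}, {p,r,s}, {q,r,s}, S }

Working:
Initial family (6 sets): { ∅, {s}, {p,s}, {q,r}, {p,r,s}, S }.
Step 1 (3 new):
  {q}  = complement {p,r,s}
  {p,q,r}  = complement {s}
  {q,r,s}  = {q,r} ∪ {s}
  (now 9)
Step 2. New:
  {p}  = complement {q,r,s}
  {q,s}  = {q} ∪ {s}
  {p,q,s}  = {q} ∪ {p,s}
  (now 12)
Step 3 (3 new):
  {r}  = complement {p,q,s}
  {p,q}  = {q} ∪ {p}
  {p,r}  = complement {q,s}
  (now 15)
Step 4. New:
  {r,s}  = complement {p,q}
  (now 16)
Step 5: stable.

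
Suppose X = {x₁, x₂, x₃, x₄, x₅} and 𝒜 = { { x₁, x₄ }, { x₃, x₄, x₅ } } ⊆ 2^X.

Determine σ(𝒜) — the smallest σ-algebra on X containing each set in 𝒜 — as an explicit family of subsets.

Take S₀ = 𝒜 ∪ {∅, X} = { {}, { x₁, x₄ }, { x₃, x₄, x₅ }, X }.
Iteration 1: +3 →
  { x₁, x₂ }  = { x₃, x₄, x₅ }ᶜ
  { x₂, x₃, x₅ }  = { x₁, x₄ }ᶜ
  { x₁, x₃, x₄, x₅ }  = { x₃, x₄, x₅ } ∪ { x₁, x₄ }
Iteration 2. New:
  { x₂ }  = { x₁, x₃, x₄, x₅ }ᶜ
  { x₁, x₂, x₄ }  = { x₁, x₄ } ∪ { x₁, x₂ }
  { x₁, x₂, x₃, x₅ }  = { x₂, x₃, x₅ } ∪ { x₁, x₂ }
  { x₂, x₃, x₄, x₅ }  = { x₃, x₄, x₅ } ∪ { x₂, x₃, x₅ }
Iteration 3: 3 new —
  { x₁ }  = { x₂, x₃, x₄, x₅ }ᶜ
  { x₄ }  = { x₁, x₂, x₃, x₅ }ᶜ
  { x₃, x₅ }  = { x₁, x₂, x₄ }ᶜ
Iteration 4: 2 new —
  { x₂, x₄ }  = { x₄ } ∪ { x₂ }
  { x₁, x₃, x₅ }  = { x₃, x₅ } ∪ { x₁ }
Iteration 5: already closed under ᶜ and ∪.

|σ(𝒜)| = 16.  σ(𝒜) = { {}, { x₁ }, { x₂ }, { x₄ }, { x₁, x₂ }, { x₁, x₄ }, { x₂, x₄ }, { x₃, x₅ }, { x₁, x₂, x₄ }, { x₁, x₃, x₅ }, { x₂, x₃, x₅ }, { x₃, x₄, x₅ }, { x₁, x₂, x₃, x₅ }, { x₁, x₃, x₄, x₅ }, { x₂, x₃, x₄, x₅ }, X }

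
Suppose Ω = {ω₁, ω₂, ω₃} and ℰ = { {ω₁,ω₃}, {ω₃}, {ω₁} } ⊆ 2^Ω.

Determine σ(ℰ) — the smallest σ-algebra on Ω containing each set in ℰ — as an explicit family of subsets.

Start: ℰ ∪ {∅, Ω} = { {}, {ω₁}, {ω₃}, {ω₁,ω₃}, Ω }.
Step 1. New:
  {ω₂}  = ᶜ of {ω₁,ω₃}
  {ω₁,ω₂}  = ᶜ of {ω₃}
  {ω₂,ω₃}  = ᶜ of {ω₁}
  |family| = 8
Step 2: stable.

Hence σ(ℰ) has 8 members: { {}, {ω₁}, {ω₂}, {ω₃}, {ω₁,ω₂}, {ω₁,ω₃}, {ω₂,ω₃}, Ω }.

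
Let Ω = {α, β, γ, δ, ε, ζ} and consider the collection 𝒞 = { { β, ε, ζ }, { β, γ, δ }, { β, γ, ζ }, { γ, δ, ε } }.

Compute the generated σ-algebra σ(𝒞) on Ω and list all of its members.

Initial family (6 sets): { {  }, { β, γ, δ }, { β, γ, ζ }, { β, ε, ζ }, { γ, δ, ε }, Ω }.
Step 1: +8 →
  { α, β, ζ }  = { γ, δ, ε }ᶜ
  { α, γ, δ }  = { β, ε, ζ }ᶜ
  { α, δ, ε }  = { β, γ, ζ }ᶜ
  { α, ε, ζ }  = { β, γ, δ }ᶜ
  { β, γ, δ, ε }  = { γ, δ, ε } ∪ { β, γ, δ }
  { β, γ, δ, ζ }  = { β, γ, δ } ∪ { β, γ, ζ }
  { β, γ, ε, ζ }  = { β, γ, ζ } ∪ { β, ε, ζ }
  { β, γ, δ, ε, ζ }  = { γ, δ, ε } ∪ { β, γ, ζ }
  [14 total]
Step 2: 14 new —
  { α }  = { β, γ, δ, ε, ζ }ᶜ
  { α, δ }  = { β, γ, ε, ζ }ᶜ
  { α, ε }  = { β, γ, δ, ζ }ᶜ
  { α, ζ }  = { β, γ, δ, ε }ᶜ
  { α, β, γ, δ }  = { β, γ, δ } ∪ { α, γ, δ }
  { α, β, γ, ζ }  = { β, γ, ζ } ∪ { α, β, ζ }
  { α, β, ε, ζ }  = { β, ε, ζ } ∪ { α, ε, ζ }
  { α, γ, δ, ε }  = { α, δ, ε } ∪ { γ, δ, ε }
  { α, δ, ε, ζ }  = { α, δ, ε } ∪ { α, ε, ζ }
  { α, β, γ, δ, ε }  = { α, δ, ε } ∪ { β, γ, δ }
  { α, β, γ, δ, ζ }  = { β, γ, δ } ∪ { α, β, ζ }
  { α, β, γ, ε, ζ }  = { β, γ, ζ } ∪ { α, ε, ζ }
  { α, β, δ, ε, ζ }  = { α, δ, ε } ∪ { β, ε, ζ }
  { α, γ, δ, ε, ζ }  = { γ, δ, ε } ∪ { α, ε, ζ }
  [28 total]
Step 3: +13 →
  { β }  = { α, γ, δ, ε, ζ }ᶜ
  { γ }  = { α, β, δ, ε, ζ }ᶜ
  { δ }  = { α, β, γ, ε, ζ }ᶜ
  { ε }  = { α, β, γ, δ, ζ }ᶜ
  { ζ }  = { α, β, γ, δ, ε }ᶜ
  { β, γ }  = { α, δ, ε, ζ }ᶜ
  { β, ζ }  = { α, γ, δ, ε }ᶜ
  { γ, δ }  = { α, β, ε, ζ }ᶜ
  { δ, ε }  = { α, β, γ, ζ }ᶜ
  { ε, ζ }  = { α, β, γ, δ }ᶜ
  { α, δ, ζ }  = { α, ζ } ∪ { α, δ }
  { α, β, δ, ζ }  = { α, δ } ∪ { α, β, ζ }
  { α, γ, δ, ζ }  = { α, ζ } ∪ { α, γ, δ }
  [41 total]
Step 4 (23 new):
  { α, β }  = { β } ∪ { α }
  { α, γ }  = { γ } ∪ { α }
  { β, δ }  = { β } ∪ { δ }
  { β, ε }  = { α, γ, δ, ζ }ᶜ
  { γ, ε }  = { α, β, δ, ζ }ᶜ
  { γ, ζ }  = { γ } ∪ { ζ }
  { δ, ζ }  = { δ } ∪ { ζ }
  { α, β, γ }  = { β, γ } ∪ { α }
  { α, β, δ }  = { β } ∪ { α, δ }
  { α, β, ε }  = { β } ∪ { α, ε }
  { α, γ, ε }  = { γ } ∪ { α, ε }
  { α, γ, ζ }  = { α, ζ } ∪ { γ }
  { β, γ, ε }  = { α, δ, ζ }ᶜ
  { β, δ, ε }  = { β } ∪ { δ, ε }
  { β, δ, ζ }  = { β, ζ } ∪ { δ }
  { γ, δ, ζ }  = { γ, δ } ∪ { ζ }
  { γ, ε, ζ }  = { γ } ∪ { ε, ζ }
  { δ, ε, ζ }  = { δ, ε } ∪ { ε, ζ }
  { α, β, γ, ε }  = { β, γ } ∪ { α, ε }
  { α, β, δ, ε }  = { β } ∪ { α, δ, ε }
  { α, γ, ε, ζ }  = { α, ε, ζ } ∪ { γ }
  { β, δ, ε, ζ }  = { δ, ε } ∪ { β, ζ }
  { γ, δ, ε, ζ }  = { γ, δ } ∪ { ε, ζ }
  [64 total]
Step 5 adds nothing — fixpoint reached.

Therefore σ(𝒞) = { {  }, { α }, { β }, { γ }, { δ }, { ε }, { ζ }, { α, β }, { α, γ }, { α, δ }, { α, ε }, { α, ζ }, { β, γ }, { β, δ }, { β, ε }, { β, ζ }, { γ, δ }, { γ, ε }, { γ, ζ }, { δ, ε }, { δ, ζ }, { ε, ζ }, { α, β, γ }, { α, β, δ }, { α, β, ε }, { α, β, ζ }, { α, γ, δ }, { α, γ, ε }, { α, γ, ζ }, { α, δ, ε }, { α, δ, ζ }, { α, ε, ζ }, { β, γ, δ }, { β, γ, ε }, { β, γ, ζ }, { β, δ, ε }, { β, δ, ζ }, { β, ε, ζ }, { γ, δ, ε }, { γ, δ, ζ }, { γ, ε, ζ }, { δ, ε, ζ }, { α, β, γ, δ }, { α, β, γ, ε }, { α, β, γ, ζ }, { α, β, δ, ε }, { α, β, δ, ζ }, { α, β, ε, ζ }, { α, γ, δ, ε }, { α, γ, δ, ζ }, { α, γ, ε, ζ }, { α, δ, ε, ζ }, { β, γ, δ, ε }, { β, γ, δ, ζ }, { β, γ, ε, ζ }, { β, δ, ε, ζ }, { γ, δ, ε, ζ }, { α, β, γ, δ, ε }, { α, β, γ, δ, ζ }, { α, β, γ, ε, ζ }, { α, β, δ, ε, ζ }, { α, γ, δ, ε, ζ }, { β, γ, δ, ε, ζ }, Ω } (|σ(𝒞)| = 64).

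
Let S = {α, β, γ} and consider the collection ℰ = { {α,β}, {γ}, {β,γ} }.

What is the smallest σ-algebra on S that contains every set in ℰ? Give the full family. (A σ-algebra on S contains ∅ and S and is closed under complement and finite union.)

σ(ℰ) = { {}, {α}, {β}, {γ}, {α,β}, {α,γ}, {β,γ}, S }

Derivation:
Initial family (5 sets): { {}, {γ}, {α,β}, {β,γ}, S }.
Step 1 adds 1:
  {α}  = ᶜ of {β,γ}
  — 6 sets.
Step 2 (1 new):
  {α,γ}  = {γ} ∪ {α}
  — 7 sets.
Step 3. New:
  {β}  = ᶜ of {α,γ}
  — 8 sets.
Step 4: already closed under ᶜ and ∪.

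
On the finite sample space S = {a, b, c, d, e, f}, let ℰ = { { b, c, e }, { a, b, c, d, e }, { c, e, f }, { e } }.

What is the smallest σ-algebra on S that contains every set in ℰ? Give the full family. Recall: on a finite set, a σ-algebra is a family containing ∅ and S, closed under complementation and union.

Take S₀ = ℰ ∪ {∅, S} = { {}, { e }, { b, c, e }, { c, e, f }, { a, b, c, d, e }, S }.
Iteration 1: 5 new —
  { f }  = complement { a, b, c, d, e }
  { a, b, d }  = complement { c, e, f }
  { a, d, f }  = complement { b, c, e }
  { b, c, e, f }  = { b, c, e } ∪ { c, e, f }
  { a, b, c, d, f }  = complement { e }
  |family| = 11
Iteration 2 (6 new):
  { a, d }  = complement { b, c, e, f }
  { e, f }  = { f } ∪ { e }
  { a, b, d, e }  = { a, b, d } ∪ { e }
  { a, b, d, f }  = { a, d, f } ∪ { a, b, d }
  { a, d, e, f }  = { a, d, f } ∪ { e }
  { a, c, d, e, f }  = { a, d, f } ∪ { c, e, f }
  |family| = 17
Iteration 3. New:
  { b }  = complement { a, c, d, e, f }
  { b, c }  = complement { a, d, e, f }
  { c, e }  = complement { a, b, d, f }
  { c, f }  = complement { a, b, d, e }
  { a, d, e }  = { a, d } ∪ { e }
  { a, b, c, d }  = complement { e, f }
  { a, b, d, e, f }  = { a, b, d, f } ∪ { e, f }
  |family| = 24
Iteration 4: 7 new —
  { c }  = complement { a, b, d, e, f }
  { b, e }  = { b } ∪ { e }
  { b, f }  = { b } ∪ { f }
  { b, c, f }  = complement { a, d, e }
  { b, e, f }  = { e, f } ∪ { b }
  { a, c, d, e }  = { a, d, e } ∪ { c, e }
  { a, c, d, f }  = { a, d, f } ∪ { c, f }
  |family| = 31
Iteration 5: +1 →
  { a, c, d }  = complement { b, e, f }
  |family| = 32
Iteration 6 adds nothing — fixpoint reached.

Therefore σ(ℰ) = { {}, { b }, { c }, { e }, { f }, { a, d }, { b, c }, { b, e }, { b, f }, { c, e }, { c, f }, { e, f }, { a, b, d }, { a, c, d }, { a, d, e }, { a, d, f }, { b, c, e }, { b, c, f }, { b, e, f }, { c, e, f }, { a, b, c, d }, { a, b, d, e }, { a, b, d, f }, { a, c, d, e }, { a, c, d, f }, { a, d, e, f }, { b, c, e, f }, { a, b, c, d, e }, { a, b, c, d, f }, { a, b, d, e, f }, { a, c, d, e, f }, S } (|σ(ℰ)| = 32).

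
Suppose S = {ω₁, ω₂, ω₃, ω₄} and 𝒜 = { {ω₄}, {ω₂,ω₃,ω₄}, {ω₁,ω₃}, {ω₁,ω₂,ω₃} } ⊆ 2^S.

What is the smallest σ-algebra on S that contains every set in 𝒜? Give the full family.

Answer: σ(𝒜) = { ∅, {ω₁}, {ω₂}, {ω₃}, {ω₄}, {ω₁,ω₂}, {ω₁,ω₃}, {ω₁,ω₄}, {ω₂,ω₃}, {ω₂,ω₄}, {ω₃,ω₄}, {ω₁,ω₂,ω₃}, {ω₁,ω₂,ω₄}, {ω₁,ω₃,ω₄}, {ω₂,ω₃,ω₄}, S }

Check:
Begin from { ∅, {ω₄}, {ω₁,ω₃}, {ω₁,ω₂,ω₃}, {ω₂,ω₃,ω₄}, S } (that is, 𝒜 plus ∅ and S).
Iteration 1: +3 →
  {ω₁}  = S∖{ω₂,ω₃,ω₄}
  {ω₂,ω₄}  = S∖{ω₁,ω₃}
  {ω₁,ω₃,ω₄}  = {ω₁,ω₃} ∪ {ω₄}
  |family| = 9
Iteration 2: +3 →
  {ω₂}  = S∖{ω₁,ω₃,ω₄}
  {ω₁,ω₄}  = {ω₄} ∪ {ω₁}
  {ω₁,ω₂,ω₄}  = {ω₂,ω₄} ∪ {ω₁}
  |family| = 12
Iteration 3. New:
  {ω₃}  = S∖{ω₁,ω₂,ω₄}
  {ω₁,ω₂}  = {ω₂} ∪ {ω₁}
  {ω₂,ω₃}  = S∖{ω₁,ω₄}
  |family| = 15
Iteration 4 adds 1:
  {ω₃,ω₄}  = S∖{ω₁,ω₂}
  |family| = 16
Iteration 5: no new sets; the family is a σ-algebra.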